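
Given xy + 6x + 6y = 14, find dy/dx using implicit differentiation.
Differentiate the relation implicitly: treat y = y(x) and apply the chain rule, so every y-derivative picks up a y' = dy/dx factor.

With everything moved to the left-hand side, differentiate term by term:
  d/dx[xy] = x·y' + y
  d/dx[6x] = 6
  d/dx[6y] = 6·y'
  d/dx[-14] = 0

Separating the contributions that come from x directly and those that come through y:
  without y':      y + 6
  multiplying y':  x + 6

so (y + 6) + (x + 6)·y' = 0, and therefore
  dy/dx = -(y + 6)/(x + 6) = (-y - 6)/(x + 6)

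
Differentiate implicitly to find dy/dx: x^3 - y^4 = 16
Differentiate the relation implicitly: treat y = y(x) and apply the chain rule, so every y-derivative picks up a y' = dy/dx factor.

With everything moved to the left-hand side, differentiate term by term:
  d/dx[x^3] = 3x^2
  d/dx[-y^4] = -4y^3·y'
  d/dx[-16] = 0

Separating the contributions that come from x directly and those that come through y:
  without y':      3x^2
  multiplying y':  -4y^3

so (3x^2) + (-4y^3)·y' = 0, and therefore
  dy/dx = -(3x^2)/(-4y^3) = 3x^2/(4y^3)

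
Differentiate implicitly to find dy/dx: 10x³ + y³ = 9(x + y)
Take d/dx of both sides. Since y is implicitly a function of x, the chain rule attaches a y' = dy/dx factor whenever we differentiate through y.

Set F(x, y) = (left side) − (right side), so the curve is F = 0. Differentiating each term of F:
  d/dx[10x^3] = 30x^2
  d/dx[-9x] = -9
  d/dx[y^3] = 3y^2·y'
  d/dx[-9y] = -9·y'

Collecting, the y'-free part is the partial derivative in x and the y' coefficient is the partial derivative in y:
  ∂F/∂x = 30x^2 - 9
  ∂F/∂y = 3y^2 - 9

so d/dx[F(x, y(x))] = ∂F/∂x + (∂F/∂y)·y' = 0. Rearranging,
  dy/dx = -(∂F/∂x)/(∂F/∂y) = -(30x^2 - 9)/(3y^2 - 9) = (3 - 10x^2)/(y^2 - 3)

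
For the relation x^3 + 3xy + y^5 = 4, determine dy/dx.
Differentiate the relation implicitly: treat y = y(x) and apply the chain rule, so every y-derivative picks up a y' = dy/dx factor.

With everything moved to the left-hand side, differentiate term by term:
  d/dx[x^3] = 3x^2
  d/dx[3xy] = 3x·y' + 3y
  d/dx[y^5] = 5y^4·y'
  d/dx[-4] = 0

Separating the contributions that come from x directly and those that come through y:
  without y':      3x^2 + 3y
  multiplying y':  3x + 5y^4

so (3x^2 + 3y) + (3x + 5y^4)·y' = 0, and therefore
  dy/dx = -(3x^2 + 3y)/(3x + 5y^4) = 3(-x^2 - y)/(3x + 5y^4)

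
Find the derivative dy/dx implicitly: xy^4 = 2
Take d/dx of both sides. Since y is implicitly a function of x, the chain rule attaches a y' = dy/dx factor whenever we differentiate through y.

Set F(x, y) = (left side) − (right side), so the curve is F = 0. Differentiating each term of F:
  d/dx[xy^4] = 4xy^3·y' + y^4
  d/dx[-2] = 0

Collecting, the y'-free part is the partial derivative in x and the y' coefficient is the partial derivative in y:
  ∂F/∂x = y^4
  ∂F/∂y = 4xy^3

so d/dx[F(x, y(x))] = ∂F/∂x + (∂F/∂y)·y' = 0. Rearranging,
  dy/dx = -(∂F/∂x)/(∂F/∂y) = -(y^4)/(4xy^3) = -y/(4x)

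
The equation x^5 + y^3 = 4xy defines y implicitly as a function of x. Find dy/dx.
Take d/dx of both sides. Since y is implicitly a function of x, the chain rule attaches a y' = dy/dx factor whenever we differentiate through y.

Set F(x, y) = (left side) − (right side), so the curve is F = 0. Differentiating each term of F:
  d/dx[x^5] = 5x^4
  d/dx[-4xy] = -4x·y' - 4y
  d/dx[y^3] = 3y^2·y'

Collecting, the y'-free part is the partial derivative in x and the y' coefficient is the partial derivative in y:
  ∂F/∂x = 5x^4 - 4y
  ∂F/∂y = -4x + 3y^2

so d/dx[F(x, y(x))] = ∂F/∂x + (∂F/∂y)·y' = 0. Rearranging,
  dy/dx = -(∂F/∂x)/(∂F/∂y) = -(5x^4 - 4y)/(-4x + 3y^2) = (5x^4 - 4y)/(4x - 3y^2)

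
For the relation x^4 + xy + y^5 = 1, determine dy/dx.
Apply d/dx to both sides, remembering that y depends on x. Each occurrence of y therefore brings in a y' = dy/dx via the chain rule.

With F(x, y) equal to the left-hand side minus the right, differentiate F term by term:
  d/dx[x^4] = 4x^3
  d/dx[xy] = x·y' + y
  d/dx[y^5] = 5y^4·y'
  d/dx[-1] = 0
Adding these up, d/dx[F] = 0 becomes
  (4x^3 + y) + (x + 5y^4)·y' = 0,
so isolating y',
  dy/dx = -(4x^3 + y)/(x + 5y^4) = (-4x^3 - y)/(x + 5y^4)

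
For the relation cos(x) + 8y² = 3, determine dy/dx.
Differentiate both sides with respect to x, treating y as y(x). By the chain rule, any term containing y contributes a factor of y' = dy/dx when we differentiate it.

Move every term to one side and write the relation as F(x, y) = 0. Term by term,
  d/dx[8y^2] = 16y·y'
  d/dx[cos(x)] = -sin(x)
  d/dx[-3] = 0

The pieces without y' make up ∂F/∂x and the coefficient of y' is ∂F/∂y:
  ∂F/∂x = -sin(x),
  ∂F/∂y = 16y.

Since d/dx[F] = ∂F/∂x + (∂F/∂y)·y' = 0, solve for y':
  (∂F/∂y)·y' = -∂F/∂x
  dy/dx = -(∂F/∂x)/(∂F/∂y) = -(-sin(x))/(16y) = sin(x)/(16y)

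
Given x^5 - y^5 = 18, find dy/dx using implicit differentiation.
Differentiate both sides with respect to x, treating y as y(x). By the chain rule, any term containing y contributes a factor of y' = dy/dx when we differentiate it.

Move every term to one side and write the relation as F(x, y) = 0. Term by term,
  d/dx[x^5] = 5x^4
  d/dx[-y^5] = -5y^4·y'
  d/dx[-18] = 0

The pieces without y' make up ∂F/∂x and the coefficient of y' is ∂F/∂y:
  ∂F/∂x = 5x^4,
  ∂F/∂y = -5y^4.

Since d/dx[F] = ∂F/∂x + (∂F/∂y)·y' = 0, solve for y':
  (∂F/∂y)·y' = -∂F/∂x
  dy/dx = -(∂F/∂x)/(∂F/∂y) = -(5x^4)/(-5y^4) = x^4/y^4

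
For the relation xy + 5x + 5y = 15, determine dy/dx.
Differentiate the relation implicitly: treat y = y(x) and apply the chain rule, so every y-derivative picks up a y' = dy/dx factor.

With everything moved to the left-hand side, differentiate term by term:
  d/dx[xy] = x·y' + y
  d/dx[5x] = 5
  d/dx[5y] = 5·y'
  d/dx[-15] = 0

Separating the contributions that come from x directly and those that come through y:
  without y':      y + 5
  multiplying y':  x + 5

so (y + 5) + (x + 5)·y' = 0, and therefore
  dy/dx = -(y + 5)/(x + 5) = (-y - 5)/(x + 5)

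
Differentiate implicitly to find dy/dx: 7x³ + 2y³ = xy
Apply d/dx to both sides, remembering that y depends on x. Each occurrence of y therefore brings in a y' = dy/dx via the chain rule.

With F(x, y) equal to the left-hand side minus the right, differentiate F term by term:
  d/dx[7x^3] = 21x^2
  d/dx[-xy] = -x·y' - y
  d/dx[2y^3] = 6y^2·y'
Adding these up, d/dx[F] = 0 becomes
  (21x^2 - y) + (-x + 6y^2)·y' = 0,
so isolating y',
  dy/dx = -(21x^2 - y)/(-x + 6y^2) = (21x^2 - y)/(x - 6y^2)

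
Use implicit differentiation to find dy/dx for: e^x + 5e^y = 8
Apply d/dx to both sides, remembering that y depends on x. Each occurrence of y therefore brings in a y' = dy/dx via the chain rule.

With F(x, y) equal to the left-hand side minus the right, differentiate F term by term:
  d/dx[e^(x)] = e^(x)
  d/dx[5e^(y)] = 5·y'·e^(y)
  d/dx[-8] = 0
Adding these up, d/dx[F] = 0 becomes
  (e^(x)) + (5e^(y))·y' = 0,
so isolating y',
  dy/dx = -(e^(x))/(5e^(y)) = -e^(x - y)/5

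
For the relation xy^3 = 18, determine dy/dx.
Differentiate the relation implicitly: treat y = y(x) and apply the chain rule, so every y-derivative picks up a y' = dy/dx factor.

With everything moved to the left-hand side, differentiate term by term:
  d/dx[xy^3] = 3xy^2·y' + y^3
  d/dx[-18] = 0

Separating the contributions that come from x directly and those that come through y:
  without y':      y^3
  multiplying y':  3xy^2

so (y^3) + (3xy^2)·y' = 0, and therefore
  dy/dx = -(y^3)/(3xy^2) = -y/(3x)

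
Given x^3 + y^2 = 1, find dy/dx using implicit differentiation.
Apply d/dx to both sides, remembering that y depends on x. Each occurrence of y therefore brings in a y' = dy/dx via the chain rule.

With F(x, y) equal to the left-hand side minus the right, differentiate F term by term:
  d/dx[x^3] = 3x^2
  d/dx[y^2] = 2y·y'
  d/dx[-1] = 0
Adding these up, d/dx[F] = 0 becomes
  (3x^2) + (2y)·y' = 0,
so isolating y',
  dy/dx = -(3x^2)/(2y) = -3x^2/(2y)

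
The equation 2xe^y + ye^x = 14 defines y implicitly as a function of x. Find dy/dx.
Take d/dx of both sides. Since y is implicitly a function of x, the chain rule attaches a y' = dy/dx factor whenever we differentiate through y.

Set F(x, y) = (left side) − (right side), so the curve is F = 0. Differentiating each term of F:
  d/dx[2x·e^(y)] = 2x·y'·e^(y) + 2e^(y)
  d/dx[y·e^(x)] = y·e^(x) + y'·e^(x)
  d/dx[-14] = 0

Collecting, the y'-free part is the partial derivative in x and the y' coefficient is the partial derivative in y:
  ∂F/∂x = y·e^(x) + 2e^(y)
  ∂F/∂y = 2x·e^(y) + e^(x)

so d/dx[F(x, y(x))] = ∂F/∂x + (∂F/∂y)·y' = 0. Rearranging,
  dy/dx = -(∂F/∂x)/(∂F/∂y) = -(y·e^(x) + 2e^(y))/(2x·e^(y) + e^(x)) = (-y·e^(x) - 2e^(y))/(2x·e^(y) + e^(x))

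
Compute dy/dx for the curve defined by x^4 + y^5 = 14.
Differentiate both sides with respect to x, treating y as y(x). By the chain rule, any term containing y contributes a factor of y' = dy/dx when we differentiate it.

Move every term to one side and write the relation as F(x, y) = 0. Term by term,
  d/dx[x^4] = 4x^3
  d/dx[y^5] = 5y^4·y'
  d/dx[-14] = 0

The pieces without y' make up ∂F/∂x and the coefficient of y' is ∂F/∂y:
  ∂F/∂x = 4x^3,
  ∂F/∂y = 5y^4.

Since d/dx[F] = ∂F/∂x + (∂F/∂y)·y' = 0, solve for y':
  (∂F/∂y)·y' = -∂F/∂x
  dy/dx = -(∂F/∂x)/(∂F/∂y) = -(4x^3)/(5y^4) = -4x^3/(5y^4)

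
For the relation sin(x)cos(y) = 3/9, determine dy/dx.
Take d/dx of both sides. Since y is implicitly a function of x, the chain rule attaches a y' = dy/dx factor whenever we differentiate through y.

Set F(x, y) = (left side) − (right side), so the curve is F = 0. Differentiating each term of F:
  d/dx[sin(x)·cos(y)] = -y'·sin(x)·sin(y) + cos(x)·cos(y)
  d/dx[-1/3] = 0

Collecting, the y'-free part is the partial derivative in x and the y' coefficient is the partial derivative in y:
  ∂F/∂x = cos(x)·cos(y)
  ∂F/∂y = -sin(x)·sin(y)

so d/dx[F(x, y(x))] = ∂F/∂x + (∂F/∂y)·y' = 0. Rearranging,
  dy/dx = -(∂F/∂x)/(∂F/∂y) = -(cos(x)·cos(y))/(-sin(x)·sin(y)) = 1/(tan(x)·tan(y))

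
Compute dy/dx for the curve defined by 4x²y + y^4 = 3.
Apply d/dx to both sides, remembering that y depends on x. Each occurrence of y therefore brings in a y' = dy/dx via the chain rule.

With F(x, y) equal to the left-hand side minus the right, differentiate F term by term:
  d/dx[4x^2y] = 4x^2·y' + 8xy
  d/dx[y^4] = 4y^3·y'
  d/dx[-3] = 0
Adding these up, d/dx[F] = 0 becomes
  (8xy) + (4x^2 + 4y^3)·y' = 0,
so isolating y',
  dy/dx = -(8xy)/(4x^2 + 4y^3) = -2xy/(x^2 + y^3)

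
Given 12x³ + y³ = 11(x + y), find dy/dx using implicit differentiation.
Differentiate the relation implicitly: treat y = y(x) and apply the chain rule, so every y-derivative picks up a y' = dy/dx factor.

With everything moved to the left-hand side, differentiate term by term:
  d/dx[12x^3] = 36x^2
  d/dx[-11x] = -11
  d/dx[y^3] = 3y^2·y'
  d/dx[-11y] = -11·y'

Separating the contributions that come from x directly and those that come through y:
  without y':      36x^2 - 11
  multiplying y':  3y^2 - 11

so (36x^2 - 11) + (3y^2 - 11)·y' = 0, and therefore
  dy/dx = -(36x^2 - 11)/(3y^2 - 11) = (11 - 36x^2)/(3y^2 - 11)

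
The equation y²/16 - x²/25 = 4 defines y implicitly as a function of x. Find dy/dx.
Differentiate the relation implicitly: treat y = y(x) and apply the chain rule, so every y-derivative picks up a y' = dy/dx factor.

With everything moved to the left-hand side, differentiate term by term:
  d/dx[-x^2/25] = -2x/25
  d/dx[y^2/16] = y·y'/8
  d/dx[-4] = 0

Separating the contributions that come from x directly and those that come through y:
  without y':      -2x/25
  multiplying y':  y/8

so (-2x/25) + (y/8)·y' = 0, and therefore
  dy/dx = -(-2x/25)/(y/8) = 16x/(25y)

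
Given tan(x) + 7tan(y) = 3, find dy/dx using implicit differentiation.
Apply d/dx to both sides, remembering that y depends on x. Each occurrence of y therefore brings in a y' = dy/dx via the chain rule.

With F(x, y) equal to the left-hand side minus the right, differentiate F term by term:
  d/dx[tan(x)] = tan(x)^2 + 1
  d/dx[7tan(y)] = 7·y'(tan(y)^2 + 1)
  d/dx[-3] = 0
Adding these up, d/dx[F] = 0 becomes
  (tan(x)^2 + 1) + (7tan(y)^2 + 7)·y' = 0,
so isolating y',
  dy/dx = -(tan(x)^2 + 1)/(7tan(y)^2 + 7) = -cos(y)^2/(7cos(x)^2)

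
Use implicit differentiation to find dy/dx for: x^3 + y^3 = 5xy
Differentiate the relation implicitly: treat y = y(x) and apply the chain rule, so every y-derivative picks up a y' = dy/dx factor.

With everything moved to the left-hand side, differentiate term by term:
  d/dx[x^3] = 3x^2
  d/dx[-5xy] = -5x·y' - 5y
  d/dx[y^3] = 3y^2·y'

Separating the contributions that come from x directly and those that come through y:
  without y':      3x^2 - 5y
  multiplying y':  -5x + 3y^2

so (3x^2 - 5y) + (-5x + 3y^2)·y' = 0, and therefore
  dy/dx = -(3x^2 - 5y)/(-5x + 3y^2) = (3x^2 - 5y)/(5x - 3y^2)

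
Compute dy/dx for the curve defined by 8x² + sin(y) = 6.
Differentiate the relation implicitly: treat y = y(x) and apply the chain rule, so every y-derivative picks up a y' = dy/dx factor.

With everything moved to the left-hand side, differentiate term by term:
  d/dx[8x^2] = 16x
  d/dx[sin(y)] = y'·cos(y)
  d/dx[-6] = 0

Separating the contributions that come from x directly and those that come through y:
  without y':      16x
  multiplying y':  cos(y)

so (16x) + (cos(y))·y' = 0, and therefore
  dy/dx = -(16x)/(cos(y)) = -16x/cos(y)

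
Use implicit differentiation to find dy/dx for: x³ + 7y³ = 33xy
Apply d/dx to both sides, remembering that y depends on x. Each occurrence of y therefore brings in a y' = dy/dx via the chain rule.

With F(x, y) equal to the left-hand side minus the right, differentiate F term by term:
  d/dx[x^3] = 3x^2
  d/dx[-33xy] = -33x·y' - 33y
  d/dx[7y^3] = 21y^2·y'
Adding these up, d/dx[F] = 0 becomes
  (3x^2 - 33y) + (-33x + 21y^2)·y' = 0,
so isolating y',
  dy/dx = -(3x^2 - 33y)/(-33x + 21y^2) = (x^2 - 11y)/(11x - 7y^2)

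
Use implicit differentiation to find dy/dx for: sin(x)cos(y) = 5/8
Differentiate the relation implicitly: treat y = y(x) and apply the chain rule, so every y-derivative picks up a y' = dy/dx factor.

With everything moved to the left-hand side, differentiate term by term:
  d/dx[sin(x)·cos(y)] = -y'·sin(x)·sin(y) + cos(x)·cos(y)
  d/dx[-5/8] = 0

Separating the contributions that come from x directly and those that come through y:
  without y':      cos(x)·cos(y)
  multiplying y':  -sin(x)·sin(y)

so (cos(x)·cos(y)) + (-sin(x)·sin(y))·y' = 0, and therefore
  dy/dx = -(cos(x)·cos(y))/(-sin(x)·sin(y)) = 1/(tan(x)·tan(y))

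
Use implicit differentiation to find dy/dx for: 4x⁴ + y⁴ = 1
Apply d/dx to both sides, remembering that y depends on x. Each occurrence of y therefore brings in a y' = dy/dx via the chain rule.

With F(x, y) equal to the left-hand side minus the right, differentiate F term by term:
  d/dx[4x^4] = 16x^3
  d/dx[y^4] = 4y^3·y'
  d/dx[-1] = 0
Adding these up, d/dx[F] = 0 becomes
  (16x^3) + (4y^3)·y' = 0,
so isolating y',
  dy/dx = -(16x^3)/(4y^3) = -4x^3/y^3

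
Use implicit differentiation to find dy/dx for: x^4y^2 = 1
Differentiate the relation implicitly: treat y = y(x) and apply the chain rule, so every y-derivative picks up a y' = dy/dx factor.

With everything moved to the left-hand side, differentiate term by term:
  d/dx[x^4y^2] = 2x^4y·y' + 4x^3y^2
  d/dx[-1] = 0

Separating the contributions that come from x directly and those that come through y:
  without y':      4x^3y^2
  multiplying y':  2x^4y

so (4x^3y^2) + (2x^4y)·y' = 0, and therefore
  dy/dx = -(4x^3y^2)/(2x^4y) = -2y/x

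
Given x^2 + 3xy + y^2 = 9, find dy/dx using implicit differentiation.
Differentiate the relation implicitly: treat y = y(x) and apply the chain rule, so every y-derivative picks up a y' = dy/dx factor.

With everything moved to the left-hand side, differentiate term by term:
  d/dx[x^2] = 2x
  d/dx[3xy] = 3x·y' + 3y
  d/dx[y^2] = 2y·y'
  d/dx[-9] = 0

Separating the contributions that come from x directly and those that come through y:
  without y':      2x + 3y
  multiplying y':  3x + 2y

so (2x + 3y) + (3x + 2y)·y' = 0, and therefore
  dy/dx = -(2x + 3y)/(3x + 2y) = (-2x - 3y)/(3x + 2y)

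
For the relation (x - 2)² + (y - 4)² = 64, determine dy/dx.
Take d/dx of both sides. Since y is implicitly a function of x, the chain rule attaches a y' = dy/dx factor whenever we differentiate through y.

Set F(x, y) = (left side) − (right side), so the curve is F = 0. Differentiating each term of F:
  d/dx[(x - 2)^2] = 2x - 4
  d/dx[(y - 4)^2] = 2·y'(y - 4)
  d/dx[-64] = 0

Collecting, the y'-free part is the partial derivative in x and the y' coefficient is the partial derivative in y:
  ∂F/∂x = 2x - 4
  ∂F/∂y = 2y - 8

so d/dx[F(x, y(x))] = ∂F/∂x + (∂F/∂y)·y' = 0. Rearranging,
  dy/dx = -(∂F/∂x)/(∂F/∂y) = -(2x - 4)/(2y - 8) = (2 - x)/(y - 4)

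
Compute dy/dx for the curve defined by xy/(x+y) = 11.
Differentiate the relation implicitly: treat y = y(x) and apply the chain rule, so every y-derivative picks up a y' = dy/dx factor.

With everything moved to the left-hand side, differentiate term by term:
  d/dx[xy/(x + y)] = xy(-y' - 1)/(x + y)^2 + x·y'/(x + y) + y/(x + y)
  d/dx[-11] = 0

Separating the contributions that come from x directly and those that come through y:
  without y':      -xy/(x + y)^2 + y/(x + y)
  multiplying y':  -xy/(x + y)^2 + x/(x + y)

so (-xy/(x + y)^2 + y/(x + y)) + (-xy/(x + y)^2 + x/(x + y))·y' = 0, and therefore
  dy/dx = -(-xy/(x + y)^2 + y/(x + y))/(-xy/(x + y)^2 + x/(x + y))
        = -(y^2/(x + y)^2)/(x^2/(x + y)^2) = -y^2/x^2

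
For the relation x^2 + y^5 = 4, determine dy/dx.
Apply d/dx to both sides, remembering that y depends on x. Each occurrence of y therefore brings in a y' = dy/dx via the chain rule.

With F(x, y) equal to the left-hand side minus the right, differentiate F term by term:
  d/dx[x^2] = 2x
  d/dx[y^5] = 5y^4·y'
  d/dx[-4] = 0
Adding these up, d/dx[F] = 0 becomes
  (2x) + (5y^4)·y' = 0,
so isolating y',
  dy/dx = -(2x)/(5y^4) = -2x/(5y^4)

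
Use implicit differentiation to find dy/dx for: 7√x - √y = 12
Differentiate the relation implicitly: treat y = y(x) and apply the chain rule, so every y-derivative picks up a y' = dy/dx factor.

With everything moved to the left-hand side, differentiate term by term:
  d/dx[7√(x)] = 7/(2√(x))
  d/dx[-√(y)] = -y'/(2√(y))
  d/dx[-12] = 0

Separating the contributions that come from x directly and those that come through y:
  without y':      7/(2√(x))
  multiplying y':  -1/(2√(y))

so (7/(2√(x))) + (-1/(2√(y)))·y' = 0, and therefore
  dy/dx = -(7/(2√(x)))/(-1/(2√(y))) = 7√(y)/√(x)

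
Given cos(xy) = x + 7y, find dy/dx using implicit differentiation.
Differentiate the relation implicitly: treat y = y(x) and apply the chain rule, so every y-derivative picks up a y' = dy/dx factor.

With everything moved to the left-hand side, differentiate term by term:
  d/dx[-x] = -1
  d/dx[-7y] = -7·y'
  d/dx[cos(xy)] = -(x·y' + y)·sin(xy)

Separating the contributions that come from x directly and those that come through y:
  without y':      -y·sin(xy) - 1
  multiplying y':  -x·sin(xy) - 7

so (-y·sin(xy) - 1) + (-x·sin(xy) - 7)·y' = 0, and therefore
  dy/dx = -(-y·sin(xy) - 1)/(-x·sin(xy) - 7) = -(y·sin(xy) + 1)/(x·sin(xy) + 7)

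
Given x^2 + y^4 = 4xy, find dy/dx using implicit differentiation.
Differentiate the relation implicitly: treat y = y(x) and apply the chain rule, so every y-derivative picks up a y' = dy/dx factor.

With everything moved to the left-hand side, differentiate term by term:
  d/dx[x^2] = 2x
  d/dx[-4xy] = -4x·y' - 4y
  d/dx[y^4] = 4y^3·y'

Separating the contributions that come from x directly and those that come through y:
  without y':      2x - 4y
  multiplying y':  -4x + 4y^3

so (2x - 4y) + (-4x + 4y^3)·y' = 0, and therefore
  dy/dx = -(2x - 4y)/(-4x + 4y^3) = (x/2 - y)/(x - y^3)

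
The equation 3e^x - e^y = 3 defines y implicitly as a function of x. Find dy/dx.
Differentiate the relation implicitly: treat y = y(x) and apply the chain rule, so every y-derivative picks up a y' = dy/dx factor.

With everything moved to the left-hand side, differentiate term by term:
  d/dx[3e^(x)] = 3e^(x)
  d/dx[-e^(y)] = -y'·e^(y)
  d/dx[-3] = 0

Separating the contributions that come from x directly and those that come through y:
  without y':      3e^(x)
  multiplying y':  -e^(y)

so (3e^(x)) + (-e^(y))·y' = 0, and therefore
  dy/dx = -(3e^(x))/(-e^(y)) = 3e^(x - y)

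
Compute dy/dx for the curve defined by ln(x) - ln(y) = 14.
Apply d/dx to both sides, remembering that y depends on x. Each occurrence of y therefore brings in a y' = dy/dx via the chain rule.

With F(x, y) equal to the left-hand side minus the right, differentiate F term by term:
  d/dx[ln(x)] = 1/x
  d/dx[-ln(y)] = -y'/y
  d/dx[-14] = 0
Adding these up, d/dx[F] = 0 becomes
  (1/x) + (-1/y)·y' = 0,
so isolating y',
  dy/dx = -(1/x)/(-1/y) = y/x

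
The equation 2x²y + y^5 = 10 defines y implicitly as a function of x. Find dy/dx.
Take d/dx of both sides. Since y is implicitly a function of x, the chain rule attaches a y' = dy/dx factor whenever we differentiate through y.

Set F(x, y) = (left side) − (right side), so the curve is F = 0. Differentiating each term of F:
  d/dx[2x^2y] = 2x^2·y' + 4xy
  d/dx[y^5] = 5y^4·y'
  d/dx[-10] = 0

Collecting, the y'-free part is the partial derivative in x and the y' coefficient is the partial derivative in y:
  ∂F/∂x = 4xy
  ∂F/∂y = 2x^2 + 5y^4

so d/dx[F(x, y(x))] = ∂F/∂x + (∂F/∂y)·y' = 0. Rearranging,
  dy/dx = -(∂F/∂x)/(∂F/∂y) = -(4xy)/(2x^2 + 5y^4) = -4xy/(2x^2 + 5y^4)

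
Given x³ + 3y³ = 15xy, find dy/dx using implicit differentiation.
Apply d/dx to both sides, remembering that y depends on x. Each occurrence of y therefore brings in a y' = dy/dx via the chain rule.

With F(x, y) equal to the left-hand side minus the right, differentiate F term by term:
  d/dx[x^3] = 3x^2
  d/dx[-15xy] = -15x·y' - 15y
  d/dx[3y^3] = 9y^2·y'
Adding these up, d/dx[F] = 0 becomes
  (3x^2 - 15y) + (-15x + 9y^2)·y' = 0,
so isolating y',
  dy/dx = -(3x^2 - 15y)/(-15x + 9y^2) = (x^2 - 5y)/(5x - 3y^2)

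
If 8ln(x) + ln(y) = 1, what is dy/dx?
Apply d/dx to both sides, remembering that y depends on x. Each occurrence of y therefore brings in a y' = dy/dx via the chain rule.

With F(x, y) equal to the left-hand side minus the right, differentiate F term by term:
  d/dx[8ln(x)] = 8/x
  d/dx[ln(y)] = y'/y
  d/dx[-1] = 0
Adding these up, d/dx[F] = 0 becomes
  (8/x) + (1/y)·y' = 0,
so isolating y',
  dy/dx = -(8/x)/(1/y) = -8y/x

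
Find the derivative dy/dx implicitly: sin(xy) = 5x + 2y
Apply d/dx to both sides, remembering that y depends on x. Each occurrence of y therefore brings in a y' = dy/dx via the chain rule.

With F(x, y) equal to the left-hand side minus the right, differentiate F term by term:
  d/dx[-5x] = -5
  d/dx[-2y] = -2·y'
  d/dx[sin(xy)] = (x·y' + y)·cos(xy)
Adding these up, d/dx[F] = 0 becomes
  (y·cos(xy) - 5) + (x·cos(xy) - 2)·y' = 0,
so isolating y',
  dy/dx = -(y·cos(xy) - 5)/(x·cos(xy) - 2) = (-y·cos(xy) + 5)/(x·cos(xy) - 2)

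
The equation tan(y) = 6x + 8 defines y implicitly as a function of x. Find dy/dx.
Apply d/dx to both sides, remembering that y depends on x. Each occurrence of y therefore brings in a y' = dy/dx via the chain rule.

With F(x, y) equal to the left-hand side minus the right, differentiate F term by term:
  d/dx[-6x] = -6
  d/dx[tan(y)] = y'(tan(y)^2 + 1)
  d/dx[-8] = 0
Adding these up, d/dx[F] = 0 becomes
  (-6) + (tan(y)^2 + 1)·y' = 0,
so isolating y',
  dy/dx = -(-6)/(tan(y)^2 + 1) = 6cos(y)^2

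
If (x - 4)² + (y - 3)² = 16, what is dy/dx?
Differentiate both sides with respect to x, treating y as y(x). By the chain rule, any term containing y contributes a factor of y' = dy/dx when we differentiate it.

Move every term to one side and write the relation as F(x, y) = 0. Term by term,
  d/dx[(x - 4)^2] = 2x - 8
  d/dx[(y - 3)^2] = 2·y'(y - 3)
  d/dx[-16] = 0

The pieces without y' make up ∂F/∂x and the coefficient of y' is ∂F/∂y:
  ∂F/∂x = 2x - 8,
  ∂F/∂y = 2y - 6.

Since d/dx[F] = ∂F/∂x + (∂F/∂y)·y' = 0, solve for y':
  (∂F/∂y)·y' = -∂F/∂x
  dy/dx = -(∂F/∂x)/(∂F/∂y) = -(2x - 8)/(2y - 6) = (4 - x)/(y - 3)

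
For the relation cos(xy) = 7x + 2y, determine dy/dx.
Take d/dx of both sides. Since y is implicitly a function of x, the chain rule attaches a y' = dy/dx factor whenever we differentiate through y.

Set F(x, y) = (left side) − (right side), so the curve is F = 0. Differentiating each term of F:
  d/dx[-7x] = -7
  d/dx[-2y] = -2·y'
  d/dx[cos(xy)] = -(x·y' + y)·sin(xy)

Collecting, the y'-free part is the partial derivative in x and the y' coefficient is the partial derivative in y:
  ∂F/∂x = -y·sin(xy) - 7
  ∂F/∂y = -x·sin(xy) - 2

so d/dx[F(x, y(x))] = ∂F/∂x + (∂F/∂y)·y' = 0. Rearranging,
  dy/dx = -(∂F/∂x)/(∂F/∂y) = -(-y·sin(xy) - 7)/(-x·sin(xy) - 2) = -(y·sin(xy) + 7)/(x·sin(xy) + 2)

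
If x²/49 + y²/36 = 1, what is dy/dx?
Differentiate both sides with respect to x, treating y as y(x). By the chain rule, any term containing y contributes a factor of y' = dy/dx when we differentiate it.

Move every term to one side and write the relation as F(x, y) = 0. Term by term,
  d/dx[x^2/49] = 2x/49
  d/dx[y^2/36] = y·y'/18
  d/dx[-1] = 0

The pieces without y' make up ∂F/∂x and the coefficient of y' is ∂F/∂y:
  ∂F/∂x = 2x/49,
  ∂F/∂y = y/18.

Since d/dx[F] = ∂F/∂x + (∂F/∂y)·y' = 0, solve for y':
  (∂F/∂y)·y' = -∂F/∂x
  dy/dx = -(∂F/∂x)/(∂F/∂y) = -(2x/49)/(y/18) = -36x/(49y)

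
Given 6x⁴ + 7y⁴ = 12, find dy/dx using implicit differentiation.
Apply d/dx to both sides, remembering that y depends on x. Each occurrence of y therefore brings in a y' = dy/dx via the chain rule.

With F(x, y) equal to the left-hand side minus the right, differentiate F term by term:
  d/dx[6x^4] = 24x^3
  d/dx[7y^4] = 28y^3·y'
  d/dx[-12] = 0
Adding these up, d/dx[F] = 0 becomes
  (24x^3) + (28y^3)·y' = 0,
so isolating y',
  dy/dx = -(24x^3)/(28y^3) = -6x^3/(7y^3)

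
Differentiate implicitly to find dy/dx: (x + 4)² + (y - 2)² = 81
Differentiate both sides with respect to x, treating y as y(x). By the chain rule, any term containing y contributes a factor of y' = dy/dx when we differentiate it.

Move every term to one side and write the relation as F(x, y) = 0. Term by term,
  d/dx[(x + 4)^2] = 2x + 8
  d/dx[(y - 2)^2] = 2·y'(y - 2)
  d/dx[-81] = 0

The pieces without y' make up ∂F/∂x and the coefficient of y' is ∂F/∂y:
  ∂F/∂x = 2x + 8,
  ∂F/∂y = 2y - 4.

Since d/dx[F] = ∂F/∂x + (∂F/∂y)·y' = 0, solve for y':
  (∂F/∂y)·y' = -∂F/∂x
  dy/dx = -(∂F/∂x)/(∂F/∂y) = -(2x + 8)/(2y - 4) = (-x - 4)/(y - 2)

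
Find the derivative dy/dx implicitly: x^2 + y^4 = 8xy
Take d/dx of both sides. Since y is implicitly a function of x, the chain rule attaches a y' = dy/dx factor whenever we differentiate through y.

Set F(x, y) = (left side) − (right side), so the curve is F = 0. Differentiating each term of F:
  d/dx[x^2] = 2x
  d/dx[-8xy] = -8x·y' - 8y
  d/dx[y^4] = 4y^3·y'

Collecting, the y'-free part is the partial derivative in x and the y' coefficient is the partial derivative in y:
  ∂F/∂x = 2x - 8y
  ∂F/∂y = -8x + 4y^3

so d/dx[F(x, y(x))] = ∂F/∂x + (∂F/∂y)·y' = 0. Rearranging,
  dy/dx = -(∂F/∂x)/(∂F/∂y) = -(2x - 8y)/(-8x + 4y^3) = (x - 4y)/(2(2x - y^3))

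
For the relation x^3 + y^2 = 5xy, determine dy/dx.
Take d/dx of both sides. Since y is implicitly a function of x, the chain rule attaches a y' = dy/dx factor whenever we differentiate through y.

Set F(x, y) = (left side) − (right side), so the curve is F = 0. Differentiating each term of F:
  d/dx[x^3] = 3x^2
  d/dx[-5xy] = -5x·y' - 5y
  d/dx[y^2] = 2y·y'

Collecting, the y'-free part is the partial derivative in x and the y' coefficient is the partial derivative in y:
  ∂F/∂x = 3x^2 - 5y
  ∂F/∂y = -5x + 2y

so d/dx[F(x, y(x))] = ∂F/∂x + (∂F/∂y)·y' = 0. Rearranging,
  dy/dx = -(∂F/∂x)/(∂F/∂y) = -(3x^2 - 5y)/(-5x + 2y) = (3x^2 - 5y)/(5x - 2y)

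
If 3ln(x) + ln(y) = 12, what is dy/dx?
Take d/dx of both sides. Since y is implicitly a function of x, the chain rule attaches a y' = dy/dx factor whenever we differentiate through y.

Set F(x, y) = (left side) − (right side), so the curve is F = 0. Differentiating each term of F:
  d/dx[3ln(x)] = 3/x
  d/dx[ln(y)] = y'/y
  d/dx[-12] = 0

Collecting, the y'-free part is the partial derivative in x and the y' coefficient is the partial derivative in y:
  ∂F/∂x = 3/x
  ∂F/∂y = 1/y

so d/dx[F(x, y(x))] = ∂F/∂x + (∂F/∂y)·y' = 0. Rearranging,
  dy/dx = -(∂F/∂x)/(∂F/∂y) = -(3/x)/(1/y) = -3y/x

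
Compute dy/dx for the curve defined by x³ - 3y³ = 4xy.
Apply d/dx to both sides, remembering that y depends on x. Each occurrence of y therefore brings in a y' = dy/dx via the chain rule.

With F(x, y) equal to the left-hand side minus the right, differentiate F term by term:
  d/dx[x^3] = 3x^2
  d/dx[-4xy] = -4x·y' - 4y
  d/dx[-3y^3] = -9y^2·y'
Adding these up, d/dx[F] = 0 becomes
  (3x^2 - 4y) + (-4x - 9y^2)·y' = 0,
so isolating y',
  dy/dx = -(3x^2 - 4y)/(-4x - 9y^2) = (3x^2 - 4y)/(4x + 9y^2)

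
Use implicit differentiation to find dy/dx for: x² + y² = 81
Take d/dx of both sides. Since y is implicitly a function of x, the chain rule attaches a y' = dy/dx factor whenever we differentiate through y.

Set F(x, y) = (left side) − (right side), so the curve is F = 0. Differentiating each term of F:
  d/dx[x^2] = 2x
  d/dx[y^2] = 2y·y'
  d/dx[-81] = 0

Collecting, the y'-free part is the partial derivative in x and the y' coefficient is the partial derivative in y:
  ∂F/∂x = 2x
  ∂F/∂y = 2y

so d/dx[F(x, y(x))] = ∂F/∂x + (∂F/∂y)·y' = 0. Rearranging,
  dy/dx = -(∂F/∂x)/(∂F/∂y) = -(2x)/(2y) = -x/y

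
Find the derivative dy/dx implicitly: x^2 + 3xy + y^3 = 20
Differentiate both sides with respect to x, treating y as y(x). By the chain rule, any term containing y contributes a factor of y' = dy/dx when we differentiate it.

Move every term to one side and write the relation as F(x, y) = 0. Term by term,
  d/dx[x^2] = 2x
  d/dx[3xy] = 3x·y' + 3y
  d/dx[y^3] = 3y^2·y'
  d/dx[-20] = 0

The pieces without y' make up ∂F/∂x and the coefficient of y' is ∂F/∂y:
  ∂F/∂x = 2x + 3y,
  ∂F/∂y = 3x + 3y^2.

Since d/dx[F] = ∂F/∂x + (∂F/∂y)·y' = 0, solve for y':
  (∂F/∂y)·y' = -∂F/∂x
  dy/dx = -(∂F/∂x)/(∂F/∂y) = -(2x + 3y)/(3x + 3y^2) = (-2x/3 - y)/(x + y^2)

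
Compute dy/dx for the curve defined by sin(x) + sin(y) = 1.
Differentiate the relation implicitly: treat y = y(x) and apply the chain rule, so every y-derivative picks up a y' = dy/dx factor.

With everything moved to the left-hand side, differentiate term by term:
  d/dx[sin(x)] = cos(x)
  d/dx[sin(y)] = y'·cos(y)
  d/dx[-1] = 0

Separating the contributions that come from x directly and those that come through y:
  without y':      cos(x)
  multiplying y':  cos(y)

so (cos(x)) + (cos(y))·y' = 0, and therefore
  dy/dx = -(cos(x))/(cos(y)) = -cos(x)/cos(y)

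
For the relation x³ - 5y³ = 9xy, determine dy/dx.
Differentiate both sides with respect to x, treating y as y(x). By the chain rule, any term containing y contributes a factor of y' = dy/dx when we differentiate it.

Move every term to one side and write the relation as F(x, y) = 0. Term by term,
  d/dx[x^3] = 3x^2
  d/dx[-9xy] = -9x·y' - 9y
  d/dx[-5y^3] = -15y^2·y'

The pieces without y' make up ∂F/∂x and the coefficient of y' is ∂F/∂y:
  ∂F/∂x = 3x^2 - 9y,
  ∂F/∂y = -9x - 15y^2.

Since d/dx[F] = ∂F/∂x + (∂F/∂y)·y' = 0, solve for y':
  (∂F/∂y)·y' = -∂F/∂x
  dy/dx = -(∂F/∂x)/(∂F/∂y) = -(3x^2 - 9y)/(-9x - 15y^2) = (x^2 - 3y)/(3x + 5y^2)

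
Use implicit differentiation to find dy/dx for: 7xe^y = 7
Differentiate both sides with respect to x, treating y as y(x). By the chain rule, any term containing y contributes a factor of y' = dy/dx when we differentiate it.

Move every term to one side and write the relation as F(x, y) = 0. Term by term,
  d/dx[7x·e^(y)] = 7x·y'·e^(y) + 7e^(y)
  d/dx[-7] = 0

The pieces without y' make up ∂F/∂x and the coefficient of y' is ∂F/∂y:
  ∂F/∂x = 7e^(y),
  ∂F/∂y = 7x·e^(y).

Since d/dx[F] = ∂F/∂x + (∂F/∂y)·y' = 0, solve for y':
  (∂F/∂y)·y' = -∂F/∂x
  dy/dx = -(∂F/∂x)/(∂F/∂y) = -(7e^(y))/(7x·e^(y)) = -1/x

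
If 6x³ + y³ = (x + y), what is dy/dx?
Differentiate the relation implicitly: treat y = y(x) and apply the chain rule, so every y-derivative picks up a y' = dy/dx factor.

With everything moved to the left-hand side, differentiate term by term:
  d/dx[6x^3] = 18x^2
  d/dx[-x] = -1
  d/dx[y^3] = 3y^2·y'
  d/dx[-y] = -y'

Separating the contributions that come from x directly and those that come through y:
  without y':      18x^2 - 1
  multiplying y':  3y^2 - 1

so (18x^2 - 1) + (3y^2 - 1)·y' = 0, and therefore
  dy/dx = -(18x^2 - 1)/(3y^2 - 1) = (1 - 18x^2)/(3y^2 - 1)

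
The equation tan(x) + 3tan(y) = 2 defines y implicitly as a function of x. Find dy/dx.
Differentiate the relation implicitly: treat y = y(x) and apply the chain rule, so every y-derivative picks up a y' = dy/dx factor.

With everything moved to the left-hand side, differentiate term by term:
  d/dx[tan(x)] = tan(x)^2 + 1
  d/dx[3tan(y)] = 3·y'(tan(y)^2 + 1)
  d/dx[-2] = 0

Separating the contributions that come from x directly and those that come through y:
  without y':      tan(x)^2 + 1
  multiplying y':  3tan(y)^2 + 3

so (tan(x)^2 + 1) + (3tan(y)^2 + 3)·y' = 0, and therefore
  dy/dx = -(tan(x)^2 + 1)/(3tan(y)^2 + 3) = -cos(y)^2/(3cos(x)^2)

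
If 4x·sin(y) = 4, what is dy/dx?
Differentiate both sides with respect to x, treating y as y(x). By the chain rule, any term containing y contributes a factor of y' = dy/dx when we differentiate it.

Move every term to one side and write the relation as F(x, y) = 0. Term by term,
  d/dx[4x·sin(y)] = 4x·y'·cos(y) + 4sin(y)
  d/dx[-4] = 0

The pieces without y' make up ∂F/∂x and the coefficient of y' is ∂F/∂y:
  ∂F/∂x = 4sin(y),
  ∂F/∂y = 4x·cos(y).

Since d/dx[F] = ∂F/∂x + (∂F/∂y)·y' = 0, solve for y':
  (∂F/∂y)·y' = -∂F/∂x
  dy/dx = -(∂F/∂x)/(∂F/∂y) = -(4sin(y))/(4x·cos(y)) = -tan(y)/x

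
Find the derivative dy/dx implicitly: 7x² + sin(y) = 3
Apply d/dx to both sides, remembering that y depends on x. Each occurrence of y therefore brings in a y' = dy/dx via the chain rule.

With F(x, y) equal to the left-hand side minus the right, differentiate F term by term:
  d/dx[7x^2] = 14x
  d/dx[sin(y)] = y'·cos(y)
  d/dx[-3] = 0
Adding these up, d/dx[F] = 0 becomes
  (14x) + (cos(y))·y' = 0,
so isolating y',
  dy/dx = -(14x)/(cos(y)) = -14x/cos(y)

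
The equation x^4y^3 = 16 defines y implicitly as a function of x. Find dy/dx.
Differentiate both sides with respect to x, treating y as y(x). By the chain rule, any term containing y contributes a factor of y' = dy/dx when we differentiate it.

Move every term to one side and write the relation as F(x, y) = 0. Term by term,
  d/dx[x^4y^3] = 3x^4y^2·y' + 4x^3y^3
  d/dx[-16] = 0

The pieces without y' make up ∂F/∂x and the coefficient of y' is ∂F/∂y:
  ∂F/∂x = 4x^3y^3,
  ∂F/∂y = 3x^4y^2.

Since d/dx[F] = ∂F/∂x + (∂F/∂y)·y' = 0, solve for y':
  (∂F/∂y)·y' = -∂F/∂x
  dy/dx = -(∂F/∂x)/(∂F/∂y) = -(4x^3y^3)/(3x^4y^2) = -4y/(3x)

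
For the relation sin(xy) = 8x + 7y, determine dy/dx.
Take d/dx of both sides. Since y is implicitly a function of x, the chain rule attaches a y' = dy/dx factor whenever we differentiate through y.

Set F(x, y) = (left side) − (right side), so the curve is F = 0. Differentiating each term of F:
  d/dx[-8x] = -8
  d/dx[-7y] = -7·y'
  d/dx[sin(xy)] = (x·y' + y)·cos(xy)

Collecting, the y'-free part is the partial derivative in x and the y' coefficient is the partial derivative in y:
  ∂F/∂x = y·cos(xy) - 8
  ∂F/∂y = x·cos(xy) - 7

so d/dx[F(x, y(x))] = ∂F/∂x + (∂F/∂y)·y' = 0. Rearranging,
  dy/dx = -(∂F/∂x)/(∂F/∂y) = -(y·cos(xy) - 8)/(x·cos(xy) - 7) = (-y·cos(xy) + 8)/(x·cos(xy) - 7)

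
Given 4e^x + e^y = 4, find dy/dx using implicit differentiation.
Take d/dx of both sides. Since y is implicitly a function of x, the chain rule attaches a y' = dy/dx factor whenever we differentiate through y.

Set F(x, y) = (left side) − (right side), so the curve is F = 0. Differentiating each term of F:
  d/dx[4e^(x)] = 4e^(x)
  d/dx[e^(y)] = y'·e^(y)
  d/dx[-4] = 0

Collecting, the y'-free part is the partial derivative in x and the y' coefficient is the partial derivative in y:
  ∂F/∂x = 4e^(x)
  ∂F/∂y = e^(y)

so d/dx[F(x, y(x))] = ∂F/∂x + (∂F/∂y)·y' = 0. Rearranging,
  dy/dx = -(∂F/∂x)/(∂F/∂y) = -(4e^(x))/(e^(y)) = -4e^(x - y)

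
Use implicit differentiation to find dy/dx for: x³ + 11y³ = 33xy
Take d/dx of both sides. Since y is implicitly a function of x, the chain rule attaches a y' = dy/dx factor whenever we differentiate through y.

Set F(x, y) = (left side) − (right side), so the curve is F = 0. Differentiating each term of F:
  d/dx[x^3] = 3x^2
  d/dx[-33xy] = -33x·y' - 33y
  d/dx[11y^3] = 33y^2·y'

Collecting, the y'-free part is the partial derivative in x and the y' coefficient is the partial derivative in y:
  ∂F/∂x = 3x^2 - 33y
  ∂F/∂y = -33x + 33y^2

so d/dx[F(x, y(x))] = ∂F/∂x + (∂F/∂y)·y' = 0. Rearranging,
  dy/dx = -(∂F/∂x)/(∂F/∂y) = -(3x^2 - 33y)/(-33x + 33y^2) = (x^2/11 - y)/(x - y^2)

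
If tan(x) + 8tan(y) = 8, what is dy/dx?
Apply d/dx to both sides, remembering that y depends on x. Each occurrence of y therefore brings in a y' = dy/dx via the chain rule.

With F(x, y) equal to the left-hand side minus the right, differentiate F term by term:
  d/dx[tan(x)] = tan(x)^2 + 1
  d/dx[8tan(y)] = 8·y'(tan(y)^2 + 1)
  d/dx[-8] = 0
Adding these up, d/dx[F] = 0 becomes
  (tan(x)^2 + 1) + (8tan(y)^2 + 8)·y' = 0,
so isolating y',
  dy/dx = -(tan(x)^2 + 1)/(8tan(y)^2 + 8) = -cos(y)^2/(8cos(x)^2)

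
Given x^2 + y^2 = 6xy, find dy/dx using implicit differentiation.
Take d/dx of both sides. Since y is implicitly a function of x, the chain rule attaches a y' = dy/dx factor whenever we differentiate through y.

Set F(x, y) = (left side) − (right side), so the curve is F = 0. Differentiating each term of F:
  d/dx[x^2] = 2x
  d/dx[-6xy] = -6x·y' - 6y
  d/dx[y^2] = 2y·y'

Collecting, the y'-free part is the partial derivative in x and the y' coefficient is the partial derivative in y:
  ∂F/∂x = 2x - 6y
  ∂F/∂y = -6x + 2y

so d/dx[F(x, y(x))] = ∂F/∂x + (∂F/∂y)·y' = 0. Rearranging,
  dy/dx = -(∂F/∂x)/(∂F/∂y) = -(2x - 6y)/(-6x + 2y) = (x - 3y)/(3x - y)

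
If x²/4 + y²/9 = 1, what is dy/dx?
Apply d/dx to both sides, remembering that y depends on x. Each occurrence of y therefore brings in a y' = dy/dx via the chain rule.

With F(x, y) equal to the left-hand side minus the right, differentiate F term by term:
  d/dx[x^2/4] = x/2
  d/dx[y^2/9] = 2y·y'/9
  d/dx[-1] = 0
Adding these up, d/dx[F] = 0 becomes
  (x/2) + (2y/9)·y' = 0,
so isolating y',
  dy/dx = -(x/2)/(2y/9) = -9x/(4y)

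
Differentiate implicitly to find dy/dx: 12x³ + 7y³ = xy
Take d/dx of both sides. Since y is implicitly a function of x, the chain rule attaches a y' = dy/dx factor whenever we differentiate through y.

Set F(x, y) = (left side) − (right side), so the curve is F = 0. Differentiating each term of F:
  d/dx[12x^3] = 36x^2
  d/dx[-xy] = -x·y' - y
  d/dx[7y^3] = 21y^2·y'

Collecting, the y'-free part is the partial derivative in x and the y' coefficient is the partial derivative in y:
  ∂F/∂x = 36x^2 - y
  ∂F/∂y = -x + 21y^2

so d/dx[F(x, y(x))] = ∂F/∂x + (∂F/∂y)·y' = 0. Rearranging,
  dy/dx = -(∂F/∂x)/(∂F/∂y) = -(36x^2 - y)/(-x + 21y^2) = (36x^2 - y)/(x - 21y^2)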